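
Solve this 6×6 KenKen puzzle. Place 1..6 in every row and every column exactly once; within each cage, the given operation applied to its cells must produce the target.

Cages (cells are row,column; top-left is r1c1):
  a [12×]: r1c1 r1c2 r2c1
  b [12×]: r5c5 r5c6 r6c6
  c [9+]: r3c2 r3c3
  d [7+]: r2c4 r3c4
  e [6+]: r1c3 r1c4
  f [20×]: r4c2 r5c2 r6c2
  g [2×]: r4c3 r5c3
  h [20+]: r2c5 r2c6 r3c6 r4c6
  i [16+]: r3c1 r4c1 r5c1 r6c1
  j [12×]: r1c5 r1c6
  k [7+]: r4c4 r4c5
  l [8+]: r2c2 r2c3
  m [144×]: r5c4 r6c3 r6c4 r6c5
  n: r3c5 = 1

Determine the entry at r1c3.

5

N is a freebie, which forces r3c5 = 1.
In row 1, 5 can only go at r1c3, so r1c3 = 5.
The two cells of cage e must have sum 6; hence r1c4 = 1.
The only place for 1 in row 2 is r2c1.
The only place for 4 in column 1 is r1c1.
The 3 cells of cage a must have product 12; hence r1c2 = 3.
The only place for 2 in column 2 is r2c2.
The two cells of cage l must have sum 8, so r2c3 = 6.
6 is placed in row 2, leaving r2c5 = 5.
Cage h needs sum 20, so r2c6 = 4.
Row 2 now contains 4, so r2c4 = 3.
Cage d needs two cells with sum 7, leaving r3c4 = 4.
Column 4 already has 4, leaving r4c4 = 5.
Row 4 now contains 5; hence r4c6 = 6.
The two cells of cage j must have product 12, leaving r1c5 = 6.
6 is placed in column 6, which forces r1c6 = 2.
Cage c needs two cells with sum 9, leaving r3c2 = 6.
Row 3 now contains 4, leaving r3c3 = 3.
6 is placed in column 6, which forces r3c6 = 5.
The two cells of cage k must have sum 7, leaving r4c5 = 2.
Column 5 already has 2, leaving r5c5 = 4.
Column 3 now contains 3; hence r6c3 = 4.
4 is placed in column 5, so r6c5 = 3.
3 is placed in row 6, leaving r6c6 = 1.
Row 3 now contains 5; hence r3c1 = 2.
2 is placed in row 4, leaving r4c1 = 3.
Cage f needs product 20; hence r4c2 = 4.
2 is placed in row 4, leaving r4c3 = 1.
Cage f has product 20, which forces r5c2 = 1.
Cage g's pair has product 2, so r5c3 = 2.
2 is placed in row 5, which forces r5c4 = 6.
Column 6 now contains 1, leaving r5c6 = 3.
Row 6 already has 1, leaving r6c2 = 5.
Column 4 already has 6, so r6c4 = 2.
Row 5 now contains 6; hence r5c1 = 5.
5 is placed in row 6, which forces r6c1 = 6.
The full grid is 4 3 5 1 6 2 / 1 2 6 3 5 4 / 2 6 3 4 1 5 / 3 4 1 5 2 6 / 5 1 2 6 4 3 / 6 5 4 2 3 1.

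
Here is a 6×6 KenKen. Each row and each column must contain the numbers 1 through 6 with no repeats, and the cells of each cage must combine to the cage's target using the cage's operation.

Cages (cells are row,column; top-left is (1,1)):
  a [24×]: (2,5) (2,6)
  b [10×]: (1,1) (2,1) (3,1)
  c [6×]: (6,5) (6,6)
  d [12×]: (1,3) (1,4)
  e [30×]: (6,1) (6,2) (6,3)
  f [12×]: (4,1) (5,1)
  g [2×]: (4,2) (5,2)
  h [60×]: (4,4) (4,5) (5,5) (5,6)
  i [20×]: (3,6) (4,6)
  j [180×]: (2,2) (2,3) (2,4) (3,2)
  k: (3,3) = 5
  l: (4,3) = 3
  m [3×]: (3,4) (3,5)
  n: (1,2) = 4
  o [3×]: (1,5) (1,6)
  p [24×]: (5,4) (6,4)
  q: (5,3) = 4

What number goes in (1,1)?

5

N is a freebie; hence (1,2) = 4.
Cage k is given, leaving (3,3) = 5.
5 is placed in row 3, so (3,6) = 4.
L is a freebie, so (4,3) = 3.
4 is placed in column 6, which forces (4,6) = 5.
Q is a freebie; hence (5,3) = 4.
4 is placed in row 5; hence (5,4) = 6.
Column 4 already has 6, which forces (6,4) = 4.
The two cells of cage d must have product 12, so (1,3) = 6.
Cage d needs two cells with product 12; hence (1,4) = 2.
6 is placed in column 3, leaving (2,3) = 2.
Cage a's pair has product 24, leaving (2,5) = 4.
4 is placed in column 6, so (2,6) = 6.
Column 4 already has 2, which forces (4,4) = 1.
Column 5 now contains 4, leaving (4,5) = 6.
Cage h needs product 60, so (5,5) = 5.
Column 3 now contains 2; hence (6,3) = 1.
Cage b has product 10, which forces (3,1) = 2.
Cage j needs product 180, leaving (3,2) = 6.
Column 4 now contains 1; hence (3,4) = 3.
The two cells of cage m must have product 3; hence (3,5) = 1.
6 is placed in row 4, leaving (4,1) = 4.
Row 4 already has 1, which forces (4,2) = 2.
Cage f needs two cells with product 12, leaving (5,1) = 3.
Cage g's pair has product 2; hence (5,2) = 1.
Cage h needs product 60, so (5,6) = 2.
Column 2 now contains 6; hence (6,2) = 5.
Column 6 already has 2, leaving (6,6) = 3.
Column 5 now contains 1, which forces (1,5) = 3.
Column 6 already has 3; hence (1,6) = 1.
5 is placed in column 2, leaving (2,2) = 3.
Column 4 now contains 3, leaving (2,4) = 5.
Row 6 now contains 5, leaving (6,1) = 6.
Row 6 already has 3, which forces (6,5) = 2.
1 is placed in row 1, which forces (1,1) = 5.
Row 2 already has 5, so (2,1) = 1.
Filled in: 5 4 6 2 3 1 / 1 3 2 5 4 6 / 2 6 5 3 1 4 / 4 2 3 1 6 5 / 3 1 4 6 5 2 / 6 5 1 4 2 3.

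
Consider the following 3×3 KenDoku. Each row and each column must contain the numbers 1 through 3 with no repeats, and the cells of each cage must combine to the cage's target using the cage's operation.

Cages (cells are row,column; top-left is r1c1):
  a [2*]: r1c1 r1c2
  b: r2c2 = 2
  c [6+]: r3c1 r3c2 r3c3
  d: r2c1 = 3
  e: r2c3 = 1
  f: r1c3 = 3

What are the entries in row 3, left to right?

Cage f is given, which forces r1c3 = 3.
Cage d is a single given cell, so r2c1 = 3.
Cage b is given, which forces r2c2 = 2.
E is a freebie; hence r2c3 = 1.
1 is placed in column 3, leaving r3c3 = 2.
Cage a needs two cells with product 2; hence r1c1 = 2.
Column 2 already has 2; hence r1c2 = 1.
2 is placed in row 3, which forces r3c1 = 1.
Cage c has sum 6, which forces r3c2 = 3.
The full grid is 2 1 3 / 3 2 1 / 1 3 2.

1 3 2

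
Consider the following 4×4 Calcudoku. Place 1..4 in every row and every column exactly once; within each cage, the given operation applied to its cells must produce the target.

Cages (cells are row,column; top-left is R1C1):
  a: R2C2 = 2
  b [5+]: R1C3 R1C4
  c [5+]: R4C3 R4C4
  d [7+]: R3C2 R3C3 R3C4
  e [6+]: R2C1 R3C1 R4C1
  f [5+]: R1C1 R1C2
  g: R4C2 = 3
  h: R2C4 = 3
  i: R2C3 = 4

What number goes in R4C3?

1

Cage a is a single given cell, so R2C2 = 2.
I is a freebie, so R2C3 = 4.
H is a freebie, leaving R2C4 = 3.
G is a freebie, so R4C2 = 3.
Row 2 already has 3, which forces R2C1 = 1.
Cage e needs sum 6; hence R3C1 = 3.
Cage e has sum 6, leaving R4C1 = 2.
The two cells of cage c must have sum 5, which forces R4C3 = 1.
Cage c's pair has sum 5; hence R4C4 = 4.
1 is placed in column 1, leaving R1C1 = 4.
The two cells of cage f must have sum 5, leaving R1C2 = 1.
Column 3 now contains 1, which forces R1C3 = 3.
Column 4 already has 4, which forces R1C4 = 2.
Cage d has sum 7, so R3C2 = 4.
Column 3 now contains 1, so R3C3 = 2.
The 3 cells of cage d must have sum 7, which forces R3C4 = 1.
Filled in: 4 1 3 2 / 1 2 4 3 / 3 4 2 1 / 2 3 1 4.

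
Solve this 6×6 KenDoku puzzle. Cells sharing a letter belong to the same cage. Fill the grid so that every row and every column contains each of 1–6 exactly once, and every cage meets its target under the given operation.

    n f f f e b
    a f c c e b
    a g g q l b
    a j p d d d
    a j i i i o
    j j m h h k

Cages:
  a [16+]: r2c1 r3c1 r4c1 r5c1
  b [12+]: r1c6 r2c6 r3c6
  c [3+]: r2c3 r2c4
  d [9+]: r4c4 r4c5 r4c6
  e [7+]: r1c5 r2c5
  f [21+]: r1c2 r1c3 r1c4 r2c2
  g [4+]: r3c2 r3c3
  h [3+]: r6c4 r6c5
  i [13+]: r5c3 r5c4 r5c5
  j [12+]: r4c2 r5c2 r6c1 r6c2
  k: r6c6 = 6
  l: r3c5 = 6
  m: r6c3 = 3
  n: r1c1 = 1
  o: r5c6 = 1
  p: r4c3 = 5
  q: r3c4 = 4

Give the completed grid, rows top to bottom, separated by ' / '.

1 4 6 5 2 3 / 3 6 2 1 5 4 / 2 3 1 4 6 5 / 6 1 5 3 4 2 / 5 2 4 6 3 1 / 4 5 3 2 1 6

Cage n is given; hence r1c1 = 1.
Cage f has sum 21; hence r2c2 = 6.
Q is a freebie, so r3c4 = 4.
Cage l is a single given cell, so r3c5 = 6.
Cage p is given, leaving r4c3 = 5.
Cage o is given; hence r5c6 = 1.
M is a freebie, so r6c3 = 3.
Cage k is a single given cell, so r6c6 = 6.
The two cells of cage g must have sum 4, which forces r3c2 = 3.
Column 3 now contains 3, leaving r3c3 = 1.
Row 3 now contains 3, which forces r3c6 = 5.
Column 3 already has 1, leaving r2c3 = 2.
The two cells of cage c must have sum 3; hence r2c4 = 1.
Row 3 now contains 5, leaving r3c1 = 2.
Column 4 now contains 1, so r6c4 = 2.
2 is placed in row 6; hence r6c5 = 1.
The 4 cells of cage j must have sum 12, which forces r4c2 = 1.
Cage d needs sum 9, which forces r4c4 = 3.
Cage j has sum 12, which forces r5c2 = 2.
3 is placed in row 4, which forces r4c1 = 6.
The 3 cells of cage i must have sum 13, leaving r5c3 = 4.
Cage i has sum 13, leaving r5c4 = 6.
Cage i needs sum 13, leaving r5c5 = 3.
Cage f has sum 21; hence r1c2 = 4.
Column 3 now contains 4, leaving r1c3 = 6.
6 is placed in column 4, leaving r1c4 = 5.
Cage e needs two cells with sum 7, leaving r1c5 = 2.
Row 1 already has 4; hence r1c6 = 3.
Cage a has sum 16, which forces r2c1 = 3.
The two cells of cage e must have sum 7, which forces r2c5 = 5.
3 is placed in column 6; hence r2c6 = 4.
2 is placed in column 5; hence r4c5 = 4.
4 is placed in column 6, so r4c6 = 2.
Row 5 already has 3, which forces r5c1 = 5.
Column 1 now contains 5, which forces r6c1 = 4.
Column 2 now contains 4, leaving r6c2 = 5.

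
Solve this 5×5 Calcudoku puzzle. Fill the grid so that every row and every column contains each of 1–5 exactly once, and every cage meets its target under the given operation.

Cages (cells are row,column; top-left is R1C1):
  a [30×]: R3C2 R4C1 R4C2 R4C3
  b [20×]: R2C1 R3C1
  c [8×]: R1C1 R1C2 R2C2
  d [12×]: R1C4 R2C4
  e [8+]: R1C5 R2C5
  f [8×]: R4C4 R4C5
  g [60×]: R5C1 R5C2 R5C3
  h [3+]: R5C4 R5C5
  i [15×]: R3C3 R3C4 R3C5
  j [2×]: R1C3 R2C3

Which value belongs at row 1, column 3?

1

The only place for 5 in row 1 is R1C5.
Column 5 now contains 5, so R2C5 = 3.
Column 5 already has 3; hence R3C5 = 1.
Column 5 now contains 1; hence R5C5 = 2.
Cage d's pair has product 12, so R1C4 = 3.
Row 2 already has 3, so R2C4 = 4.
Column 4 already has 3, so R3C4 = 5.
The two cells of cage f must have product 8, which forces R4C4 = 2.
Column 5 already has 2; hence R4C5 = 4.
Row 5 already has 2, which forces R5C4 = 1.
Row 2 already has 4, which forces R2C1 = 5.
Row 3 already has 5, which forces R3C1 = 4.
Cage a has product 30, so R3C2 = 2.
Row 3 already has 5; hence R3C3 = 3.
Column 1 already has 4; hence R5C1 = 3.
The 3 cells of cage c must have product 8; hence R1C1 = 2.
Cage c needs product 8, so R1C2 = 4.
2 is placed in row 1, which forces R1C3 = 1.
Column 2 already has 2; hence R2C2 = 1.
Column 3 now contains 1, so R2C3 = 2.
3 is placed in column 1; hence R4C1 = 1.
Cage a needs product 30, leaving R4C2 = 3.
Cage a has product 30, so R4C3 = 5.
4 is placed in column 2, so R5C2 = 5.
5 is placed in column 3, which forces R5C3 = 4.
Completed grid: 2 4 1 3 5 / 5 1 2 4 3 / 4 2 3 5 1 / 1 3 5 2 4 / 3 5 4 1 2.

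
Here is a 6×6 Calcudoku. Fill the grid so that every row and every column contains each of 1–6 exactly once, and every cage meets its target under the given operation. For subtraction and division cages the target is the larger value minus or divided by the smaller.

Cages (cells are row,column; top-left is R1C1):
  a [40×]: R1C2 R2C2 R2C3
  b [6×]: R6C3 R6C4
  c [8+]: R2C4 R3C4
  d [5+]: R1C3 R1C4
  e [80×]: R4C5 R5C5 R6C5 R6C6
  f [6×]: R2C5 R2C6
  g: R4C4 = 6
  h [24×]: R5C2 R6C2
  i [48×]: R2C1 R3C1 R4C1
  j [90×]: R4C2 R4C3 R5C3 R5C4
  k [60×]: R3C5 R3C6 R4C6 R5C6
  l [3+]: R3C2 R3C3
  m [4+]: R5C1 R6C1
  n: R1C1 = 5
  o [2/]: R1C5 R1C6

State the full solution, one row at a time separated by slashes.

Cage n is given, leaving R1C1 = 5.
Cage g is a single given cell, so R4C4 = 6.
In row 6, 5 can only go at R6C5, so R6C5 = 5.
In column 2, 3 can only go at R4C2, so R4C2 = 3.
The only place for 1 in column 2 is R3C2.
Row 3 now contains 1, so R3C3 = 2.
In column 2, 5 can only go at R2C2, so R2C2 = 5.
Cage a needs product 40, which forces R1C2 = 2.
Row 2 now contains 5, so R2C3 = 4.
Row 2 now contains 5; hence R2C4 = 3.
Cage c's pair has sum 8, leaving R3C4 = 5.
The two cells of cage d must have sum 5, leaving R1C3 = 1.
The two cells of cage d must have sum 5, leaving R1C4 = 4.
Cage j needs product 90, so R4C3 = 5.
5 is placed in row 4; hence R4C6 = 1.
Column 6 now contains 1, so R5C6 = 5.
Cage f needs two cells with product 6, so R2C5 = 1.
Column 6 now contains 1, which forces R2C6 = 6.
The two cells of cage o must have quotient 2, leaving R1C5 = 6.
6 is placed in column 6, which forces R1C6 = 3.
6 is placed in row 2; hence R2C1 = 2.
The 3 cells of cage i must have product 48, leaving R3C1 = 6.
Column 6 now contains 3, which forces R3C6 = 4.
The 3 cells of cage i must have product 48, which forces R4C1 = 4.
Row 4 now contains 4, so R4C5 = 2.
Column 5 now contains 2, leaving R5C5 = 4.
The 4 cells of cage e must have product 80, which forces R6C6 = 2.
Row 3 now contains 4; hence R3C5 = 3.
Row 5 already has 4; hence R5C2 = 6.
Row 5 now contains 6, so R5C3 = 3.
Cage h's pair has product 24; hence R6C2 = 4.
Cage b needs two cells with product 6, leaving R6C3 = 6.
Row 6 already has 2, leaving R6C4 = 1.
Row 5 already has 3, leaving R5C1 = 1.
1 is placed in column 4, so R5C4 = 2.
Row 6 already has 1, which forces R6C1 = 3.

5 2 1 4 6 3 / 2 5 4 3 1 6 / 6 1 2 5 3 4 / 4 3 5 6 2 1 / 1 6 3 2 4 5 / 3 4 6 1 5 2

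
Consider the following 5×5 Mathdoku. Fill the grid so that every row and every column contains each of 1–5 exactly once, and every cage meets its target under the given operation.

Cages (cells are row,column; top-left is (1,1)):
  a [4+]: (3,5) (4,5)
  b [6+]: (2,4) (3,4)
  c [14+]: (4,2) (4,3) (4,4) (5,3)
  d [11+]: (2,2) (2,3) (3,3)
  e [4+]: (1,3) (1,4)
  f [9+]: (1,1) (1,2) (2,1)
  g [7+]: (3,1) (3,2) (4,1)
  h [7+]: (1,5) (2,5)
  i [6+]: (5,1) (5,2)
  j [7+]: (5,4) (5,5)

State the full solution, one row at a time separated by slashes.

4 2 3 1 5 / 3 5 1 4 2 / 1 4 5 2 3 / 2 3 4 5 1 / 5 1 2 3 4

Column 5 needs a 4, and only (5,5) is open for it.
Cage j's pair has sum 7, so (5,4) = 3.
Cage e needs two cells with sum 4, so (1,3) = 3.
Column 4 already has 3, which forces (1,4) = 1.
The 4 cells of cage c must have sum 14, so (4,2) = 3.
Row 4 already has 3, which forces (4,5) = 1.
Column 5 now contains 1, leaving (3,5) = 3.
In row 2, 1 can only go at (2,3), so (2,3) = 1.
The 3 cells of cage d must have sum 11; hence (2,2) = 5.
Row 2 now contains 5, leaving (2,5) = 2.
Cage d needs sum 11, leaving (3,3) = 5.
Column 2 now contains 5, leaving (5,2) = 1.
5 is placed in column 3, leaving (5,3) = 2.
Column 5 now contains 2, which forces (1,5) = 5.
Row 2 already has 2; hence (2,1) = 3.
Row 2 already has 2, leaving (2,4) = 4.
The 3 cells of cage g must have sum 7, so (3,1) = 1.
Cage b's pair has sum 6, leaving (3,4) = 2.
2 is placed in column 3, so (4,3) = 4.
Cage c needs sum 14, so (4,4) = 5.
1 is placed in row 5, so (5,1) = 5.
Row 3 now contains 2; hence (3,2) = 4.
Row 4 already has 4; hence (4,1) = 2.
2 is placed in column 1; hence (1,1) = 4.
4 is placed in column 2, leaving (1,2) = 2.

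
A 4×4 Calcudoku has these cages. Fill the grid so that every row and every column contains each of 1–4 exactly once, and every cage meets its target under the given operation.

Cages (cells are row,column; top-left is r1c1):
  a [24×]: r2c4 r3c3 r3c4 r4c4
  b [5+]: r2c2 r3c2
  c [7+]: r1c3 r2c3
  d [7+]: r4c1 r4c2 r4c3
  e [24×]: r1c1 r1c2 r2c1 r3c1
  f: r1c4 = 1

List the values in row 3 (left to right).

3 2 1 4

Cage f is a single given cell; hence r1c4 = 1.
The 4 cells of cage a must have product 24, so r3c3 = 1.
Cage e has product 24; hence r2c1 = 1.
Cage d needs sum 7, leaving r4c2 = 1.
The only place for 3 in row 4 is r4c4.
Column 2 needs a 4, and only r1c2 is open for it.
Row 1 already has 4, so r1c3 = 3.
Cage c needs two cells with sum 7, which forces r2c3 = 4.
4 is placed in row 2; hence r2c4 = 2.
Column 4 already has 2, so r3c4 = 4.
4 is placed in column 3; hence r4c3 = 2.
Row 1 now contains 3; hence r1c1 = 2.
2 is placed in row 2, so r2c2 = 3.
Cage e has product 24, which forces r3c1 = 3.
Cage b's pair has sum 5, which forces r3c2 = 2.
Row 4 now contains 2, leaving r4c1 = 4.
The full grid is 2 4 3 1 / 1 3 4 2 / 3 2 1 4 / 4 1 2 3.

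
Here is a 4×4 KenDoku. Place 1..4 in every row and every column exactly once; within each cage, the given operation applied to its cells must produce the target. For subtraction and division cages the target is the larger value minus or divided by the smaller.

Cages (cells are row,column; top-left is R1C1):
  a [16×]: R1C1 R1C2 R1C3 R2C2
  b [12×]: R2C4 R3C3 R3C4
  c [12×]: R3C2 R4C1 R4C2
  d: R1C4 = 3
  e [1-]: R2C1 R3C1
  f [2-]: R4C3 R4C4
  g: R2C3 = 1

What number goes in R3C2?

D is a freebie; hence R1C4 = 3.
The 4 cells of cage a must have product 16, so R2C2 = 2.
Cage g is a single given cell, which forces R2C3 = 1.
Row 2 already has 1; hence R2C4 = 4.
Column 4 already has 4, leaving R3C4 = 1.
1 is placed in column 4, which forces R4C4 = 2.
Row 2 now contains 4, so R2C1 = 3.
Cage b has product 12, so R3C3 = 3.
The two cells of cage f must have difference 2; hence R4C3 = 4.
4 is placed in column 3, leaving R1C3 = 2.
3 is placed in row 3, so R3C2 = 4.
Row 4 already has 4, which forces R4C1 = 1.
The 3 cells of cage c must have product 12, which forces R4C2 = 3.
Column 1 already has 1, so R1C1 = 4.
Column 2 now contains 4, so R1C2 = 1.
Row 3 already has 4, so R3C1 = 2.
The full grid is 4 1 2 3 / 3 2 1 4 / 2 4 3 1 / 1 3 4 2.

4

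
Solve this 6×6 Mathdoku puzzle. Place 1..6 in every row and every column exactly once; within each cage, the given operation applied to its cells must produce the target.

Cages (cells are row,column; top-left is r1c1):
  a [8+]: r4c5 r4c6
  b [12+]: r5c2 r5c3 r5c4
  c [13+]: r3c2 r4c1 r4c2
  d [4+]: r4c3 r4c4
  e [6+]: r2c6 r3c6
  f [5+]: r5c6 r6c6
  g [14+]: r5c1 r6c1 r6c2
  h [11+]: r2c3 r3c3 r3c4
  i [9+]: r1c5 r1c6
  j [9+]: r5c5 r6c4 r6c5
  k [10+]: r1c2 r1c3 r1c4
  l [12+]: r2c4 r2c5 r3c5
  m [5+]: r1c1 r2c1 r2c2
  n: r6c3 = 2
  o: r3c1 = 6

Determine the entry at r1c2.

3

Cage o is given, leaving r3c1 = 6.
N is a freebie, which forces r6c3 = 2.
Row 4 needs a 4, and only r4c1 is open for it.
Cage g needs sum 14, so r6c2 = 6.
Cage c has sum 13, which forces r3c2 = 4.
Column 2 now contains 6, so r4c2 = 5.
The only place for 2 in column 1 is r1c1.
Cage m needs sum 5; hence r2c1 = 1.
Cage m needs sum 5, which forces r2c2 = 2.
The only place for 2 in column 4 is r3c4.
Cage e's pair has sum 6, which forces r2c6 = 5.
Row 3 already has 2, so r3c6 = 1.
Cage f's pair has sum 5, which forces r5c6 = 2.
The two cells of cage f must have sum 5, leaving r6c6 = 3.
The two cells of cage a must have sum 8, which forces r4c5 = 2.
Column 6 now contains 2, so r4c6 = 6.
Cage g has sum 14, so r5c1 = 3.
Row 5 already has 3, leaving r5c2 = 1.
Row 5 already has 3, which forces r5c5 = 4.
Row 6 now contains 3, so r6c1 = 5.
5 is placed in row 6, so r6c5 = 1.
Column 2 now contains 1; hence r1c2 = 3.
Cage i's pair has sum 9, leaving r1c5 = 5.
Column 6 now contains 6, leaving r1c6 = 4.
Column 5 now contains 5, so r3c5 = 3.
Row 6 now contains 1, which forces r6c4 = 4.
Cage h has sum 11; hence r2c3 = 4.
4 is placed in column 4, which forces r2c4 = 3.
3 is placed in column 5; hence r2c5 = 6.
3 is placed in row 3, leaving r3c3 = 5.
3 is placed in column 4; hence r4c4 = 1.
5 is placed in column 3, leaving r5c3 = 6.
Row 5 now contains 6, so r5c4 = 5.
6 is placed in column 3, leaving r1c3 = 1.
Column 4 now contains 1; hence r1c4 = 6.
1 is placed in row 4, which forces r4c3 = 3.
Completed grid: 2 3 1 6 5 4 / 1 2 4 3 6 5 / 6 4 5 2 3 1 / 4 5 3 1 2 6 / 3 1 6 5 4 2 / 5 6 2 4 1 3.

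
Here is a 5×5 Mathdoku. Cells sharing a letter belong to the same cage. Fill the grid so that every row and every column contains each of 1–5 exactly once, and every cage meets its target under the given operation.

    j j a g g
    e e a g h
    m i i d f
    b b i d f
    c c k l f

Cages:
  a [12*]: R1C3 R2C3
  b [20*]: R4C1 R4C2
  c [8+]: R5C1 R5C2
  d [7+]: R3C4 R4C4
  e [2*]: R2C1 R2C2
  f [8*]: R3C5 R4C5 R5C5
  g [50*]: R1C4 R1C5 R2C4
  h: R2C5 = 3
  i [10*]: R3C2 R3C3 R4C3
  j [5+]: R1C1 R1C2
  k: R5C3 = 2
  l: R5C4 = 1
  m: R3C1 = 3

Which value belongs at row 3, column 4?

4

Cage g has product 50; hence R1C4 = 2.
Cage g has product 50; hence R1C5 = 5.
Cage g has product 50; hence R2C4 = 5.
H is a freebie, which forces R2C5 = 3.
Cage m is given, leaving R3C1 = 3.
3 is placed in row 3, which forces R3C4 = 4.
Column 4 now contains 4, which forces R4C4 = 3.
Column 1 already has 3, which forces R5C1 = 5.
5 is placed in row 5, which forces R5C2 = 3.
K is a freebie, leaving R5C3 = 2.
L is a freebie, so R5C4 = 1.
Row 5 already has 1; hence R5C5 = 4.
Cage a's pair has product 12; hence R1C3 = 3.
Row 2 already has 3, leaving R2C3 = 4.
The 3 cells of cage i must have product 10, so R3C2 = 2.
2 is placed in row 3, leaving R3C5 = 1.
5 is placed in column 1, which forces R4C1 = 4.
The two cells of cage b must have product 20, so R4C2 = 5.
Row 4 now contains 5, which forces R4C3 = 1.
Column 5 now contains 1, so R4C5 = 2.
Column 1 now contains 4, which forces R1C1 = 1.
Cage j's pair has sum 5, which forces R1C2 = 4.
The two cells of cage e must have product 2, which forces R2C1 = 2.
Column 2 now contains 2; hence R2C2 = 1.
Row 3 already has 1, which forces R3C3 = 5.
The full grid is 1 4 3 2 5 / 2 1 4 5 3 / 3 2 5 4 1 / 4 5 1 3 2 / 5 3 2 1 4.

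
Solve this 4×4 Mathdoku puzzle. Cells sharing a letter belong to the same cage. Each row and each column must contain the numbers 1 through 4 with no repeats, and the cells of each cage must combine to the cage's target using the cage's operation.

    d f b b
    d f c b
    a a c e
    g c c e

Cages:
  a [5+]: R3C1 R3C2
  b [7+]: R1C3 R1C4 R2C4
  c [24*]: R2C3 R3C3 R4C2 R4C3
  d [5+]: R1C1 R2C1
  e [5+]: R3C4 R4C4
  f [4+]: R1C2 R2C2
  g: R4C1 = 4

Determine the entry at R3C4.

Cage g is a single given cell, which forces R4C1 = 4.
In column 1, 1 can only go at R3C1, so R3C1 = 1.
The two cells of cage a must have sum 5, which forces R3C2 = 4.
The 4 cells of cage c must have product 24, leaving R2C3 = 4.
In row 1, 4 can only go at R1C4, so R1C4 = 4.
The only place for 2 in column 2 is R4C2.
The 4 cells of cage c must have product 24, which forces R3C3 = 3.
Cage e's pair has sum 5; hence R3C4 = 2.
The 4 cells of cage c must have product 24, so R4C3 = 1.
2 is placed in row 4; hence R4C4 = 3.
Column 3 now contains 1, leaving R1C3 = 2.
Column 4 now contains 2, which forces R2C4 = 1.
Row 1 already has 2, leaving R1C1 = 3.
The two cells of cage f must have sum 4; hence R1C2 = 1.
Cage d needs two cells with sum 5, leaving R2C1 = 2.
Row 2 now contains 1, so R2C2 = 3.
Filled in: 3 1 2 4 / 2 3 4 1 / 1 4 3 2 / 4 2 1 3.

2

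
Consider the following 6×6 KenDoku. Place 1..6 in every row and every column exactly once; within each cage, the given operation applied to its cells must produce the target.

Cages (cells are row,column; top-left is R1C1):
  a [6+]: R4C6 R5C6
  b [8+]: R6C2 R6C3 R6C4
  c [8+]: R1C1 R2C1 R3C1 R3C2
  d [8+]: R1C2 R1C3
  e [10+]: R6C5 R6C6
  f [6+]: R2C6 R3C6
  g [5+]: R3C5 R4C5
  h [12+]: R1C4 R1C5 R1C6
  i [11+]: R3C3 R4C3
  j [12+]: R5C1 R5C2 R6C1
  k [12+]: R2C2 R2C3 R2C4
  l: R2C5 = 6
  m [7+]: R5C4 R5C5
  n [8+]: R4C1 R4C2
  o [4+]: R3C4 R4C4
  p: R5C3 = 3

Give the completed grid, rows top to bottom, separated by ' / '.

1 6 2 4 5 3 / 2 3 4 5 6 1 / 4 1 6 3 2 5 / 6 2 5 1 3 4 / 5 4 3 6 1 2 / 3 5 1 2 4 6

Cage l is given, so R2C5 = 6.
Cage p is a single given cell, which forces R5C3 = 3.
Column 5 already has 6; hence R6C5 = 4.
Row 6 already has 4, so R6C6 = 6.
Row 3 needs a 6, and only R3C3 is open for it.
6 is placed in column 3, leaving R4C3 = 5.
The two cells of cage d must have sum 8, leaving R1C2 = 6.
Column 3 already has 5, leaving R1C3 = 2.
Column 3 already has 5, which forces R2C3 = 4.
Column 2 now contains 6, leaving R4C2 = 2.
2 is placed in row 4, leaving R4C5 = 3.
Column 3 already has 2, leaving R6C3 = 1.
Cage h has sum 12; hence R1C5 = 5.
Column 2 already has 2, so R3C2 = 1.
Cage o's pair has sum 4; hence R3C4 = 3.
Column 5 now contains 3, which forces R3C5 = 2.
2 is placed in row 4, which forces R4C1 = 6.
Row 4 now contains 3, which forces R4C4 = 1.
Row 4 already has 1, so R4C6 = 4.
Column 5 already has 2, which forces R5C5 = 1.
1 is placed in row 6, which forces R6C2 = 5.
Cage b needs sum 8, so R6C4 = 2.
The 4 cells of cage c must have sum 8; hence R1C1 = 1.
Column 4 now contains 3, which forces R1C4 = 4.
Column 6 now contains 4, leaving R1C6 = 3.
Cage c needs sum 8; hence R2C1 = 2.
Column 2 already has 5, leaving R2C2 = 3.
Column 4 now contains 3, which forces R2C4 = 5.
Cage f's pair has sum 6, which forces R2C6 = 1.
Row 3 now contains 2; hence R3C1 = 4.
Column 6 now contains 4, leaving R3C6 = 5.
Cage j needs sum 12, which forces R5C1 = 5.
Column 2 already has 5, so R5C2 = 4.
Cage m needs two cells with sum 7, so R5C4 = 6.
The two cells of cage a must have sum 6; hence R5C6 = 2.
Row 6 already has 2; hence R6C1 = 3.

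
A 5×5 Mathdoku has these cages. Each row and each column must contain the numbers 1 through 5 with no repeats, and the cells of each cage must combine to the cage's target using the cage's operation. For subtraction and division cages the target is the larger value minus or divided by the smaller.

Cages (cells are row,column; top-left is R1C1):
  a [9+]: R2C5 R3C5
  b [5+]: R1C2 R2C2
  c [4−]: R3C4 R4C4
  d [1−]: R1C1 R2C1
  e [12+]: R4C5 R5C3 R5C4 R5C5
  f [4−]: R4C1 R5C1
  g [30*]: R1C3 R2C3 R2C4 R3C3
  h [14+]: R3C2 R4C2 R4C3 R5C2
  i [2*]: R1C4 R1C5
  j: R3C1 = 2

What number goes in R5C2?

5

Cage j is given, leaving R3C1 = 2.
In column 4, 4 can only go at R5C4, so R5C4 = 4.
The only place for 4 in column 3 is R4C3.
Column 4 needs a 3, and only R2C4 is open for it.
Row 3 needs a 3, and only R3C2 is open for it.
Row 1 needs a 3, and only R1C1 is open for it.
Cage d's pair has difference 1, so R2C1 = 4.
4 is placed in row 2, leaving R2C2 = 1.
4 is placed in row 2, which forces R2C5 = 5.
Column 5 now contains 5, so R3C5 = 4.
1 is placed in column 2, leaving R1C2 = 4.
Row 2 now contains 5, which forces R2C3 = 2.
Row 1 needs a 5, and only R1C3 is open for it.
5 is placed in column 3, leaving R3C3 = 1.
1 is placed in row 3, which forces R3C4 = 5.
Column 4 already has 5; hence R4C4 = 1.
Cage e needs sum 12; hence R4C5 = 3.
5 is placed in column 3, so R5C3 = 3.
Cage e has sum 12, leaving R5C5 = 2.
Column 4 already has 1, which forces R1C4 = 2.
Column 5 now contains 2, which forces R1C5 = 1.
1 is placed in row 4; hence R4C1 = 5.
Cage h needs sum 14, which forces R4C2 = 2.
Cage f needs two cells with difference 4, so R5C1 = 1.
2 is placed in row 5, so R5C2 = 5.
The full grid is 3 4 5 2 1 / 4 1 2 3 5 / 2 3 1 5 4 / 5 2 4 1 3 / 1 5 3 4 2.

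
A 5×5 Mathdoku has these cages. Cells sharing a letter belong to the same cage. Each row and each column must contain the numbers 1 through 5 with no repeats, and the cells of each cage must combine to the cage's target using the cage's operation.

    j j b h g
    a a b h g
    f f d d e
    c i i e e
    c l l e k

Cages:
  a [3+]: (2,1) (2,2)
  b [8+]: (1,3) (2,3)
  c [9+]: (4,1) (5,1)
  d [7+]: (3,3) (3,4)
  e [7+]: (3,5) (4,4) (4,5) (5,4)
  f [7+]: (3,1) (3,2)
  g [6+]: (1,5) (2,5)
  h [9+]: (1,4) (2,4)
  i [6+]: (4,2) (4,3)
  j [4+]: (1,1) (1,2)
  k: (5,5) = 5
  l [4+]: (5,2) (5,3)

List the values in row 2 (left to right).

Cage k is a single given cell; hence (5,5) = 5.
Cage c needs two cells with sum 9, leaving (4,1) = 5.
5 is placed in row 5, leaving (5,1) = 4.
The only place for 2 in row 1 is (1,5).
2 is placed in column 5; hence (2,5) = 4.
Cage h needs two cells with sum 9, which forces (1,4) = 4.
Row 2 now contains 4, which forces (2,4) = 5.
Cage b needs two cells with sum 8, so (1,3) = 5.
Row 2 already has 5, leaving (2,3) = 3.
5 is placed in column 3, so (3,3) = 4.
Column 3 now contains 4; hence (4,3) = 2.
Row 4 now contains 2; hence (4,4) = 1.
1 is placed in row 4; hence (4,5) = 3.
Column 3 already has 3; hence (5,3) = 1.
Column 4 now contains 1, so (5,4) = 2.
Cage f's pair has sum 7, so (3,1) = 2.
4 is placed in row 3; hence (3,2) = 5.
Column 4 already has 2; hence (3,4) = 3.
3 is placed in column 5, which forces (3,5) = 1.
Row 4 now contains 2, leaving (4,2) = 4.
Row 5 already has 1, leaving (5,2) = 3.
Cage j needs two cells with sum 4; hence (1,1) = 3.
Column 2 now contains 3; hence (1,2) = 1.
2 is placed in column 1, which forces (2,1) = 1.
Cage a needs two cells with sum 3; hence (2,2) = 2.
Completed grid: 3 1 5 4 2 / 1 2 3 5 4 / 2 5 4 3 1 / 5 4 2 1 3 / 4 3 1 2 5.

1 2 3 5 4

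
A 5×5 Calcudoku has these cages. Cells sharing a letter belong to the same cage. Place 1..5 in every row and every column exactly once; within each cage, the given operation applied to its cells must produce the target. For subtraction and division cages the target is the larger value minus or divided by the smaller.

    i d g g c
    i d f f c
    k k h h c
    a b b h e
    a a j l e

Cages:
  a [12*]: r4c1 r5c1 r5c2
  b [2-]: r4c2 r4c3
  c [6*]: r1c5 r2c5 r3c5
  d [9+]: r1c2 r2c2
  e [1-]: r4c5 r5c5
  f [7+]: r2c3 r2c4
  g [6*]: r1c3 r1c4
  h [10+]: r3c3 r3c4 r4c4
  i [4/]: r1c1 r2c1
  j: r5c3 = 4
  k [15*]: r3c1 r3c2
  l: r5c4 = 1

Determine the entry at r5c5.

5

J is a freebie; hence r5c3 = 4.
Cage l is given, which forces r5c4 = 1.
Cage a has product 12; hence r4c1 = 2.
1 is placed in row 5, which forces r5c1 = 3.
The 3 cells of cage a must have product 12; hence r5c2 = 2.
2 is placed in row 5, so r5c5 = 5.
Column 1 already has 3; hence r3c1 = 5.
Cage k needs two cells with product 15, leaving r3c2 = 3.
Cage e's pair has difference 1, which forces r4c5 = 4.
Cage h has sum 10, so r3c3 = 1.
Cage h needs sum 10, leaving r3c4 = 4.
1 is placed in row 3, so r3c5 = 2.
Cage b needs two cells with difference 2; hence r4c3 = 3.
Cage h needs sum 10; hence r4c4 = 5.
Column 3 already has 3, which forces r1c3 = 2.
The two cells of cage g must have product 6, so r1c4 = 3.
Row 1 now contains 3, so r1c5 = 1.
Cage f needs two cells with sum 7, which forces r2c3 = 5.
5 is placed in column 4, leaving r2c4 = 2.
Column 5 now contains 1, so r2c5 = 3.
5 is placed in row 4, leaving r4c2 = 1.
Row 1 already has 1; hence r1c1 = 4.
The two cells of cage d must have sum 9; hence r1c2 = 5.
The two cells of cage i must have quotient 4, leaving r2c1 = 1.
Row 2 now contains 5, leaving r2c2 = 4.
The full grid is 4 5 2 3 1 / 1 4 5 2 3 / 5 3 1 4 2 / 2 1 3 5 4 / 3 2 4 1 5.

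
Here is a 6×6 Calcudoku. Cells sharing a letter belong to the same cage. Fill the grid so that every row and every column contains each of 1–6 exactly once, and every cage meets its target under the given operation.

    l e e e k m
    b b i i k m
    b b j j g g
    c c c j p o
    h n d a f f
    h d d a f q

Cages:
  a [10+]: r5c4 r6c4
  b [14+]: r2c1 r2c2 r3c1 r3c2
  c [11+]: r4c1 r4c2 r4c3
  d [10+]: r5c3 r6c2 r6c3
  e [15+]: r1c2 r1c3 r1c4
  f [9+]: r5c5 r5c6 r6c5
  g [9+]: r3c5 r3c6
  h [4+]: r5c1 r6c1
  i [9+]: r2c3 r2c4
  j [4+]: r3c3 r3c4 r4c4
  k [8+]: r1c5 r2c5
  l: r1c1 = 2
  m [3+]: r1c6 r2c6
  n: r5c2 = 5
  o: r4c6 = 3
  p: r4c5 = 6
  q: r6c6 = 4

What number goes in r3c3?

1

L is a freebie; hence r1c1 = 2.
2 is placed in row 1, so r1c6 = 1.
Column 6 now contains 1, leaving r2c6 = 2.
Cage j needs sum 4, leaving r3c3 = 1.
Cage j has sum 4, which forces r3c4 = 2.
Cage j needs sum 4, so r4c4 = 1.
P is a freebie, leaving r4c5 = 6.
Cage o is given, leaving r4c6 = 3.
Cage n is a single given cell, leaving r5c2 = 5.
Cage q is given; hence r6c6 = 4.
The two cells of cage a must have sum 10, leaving r5c4 = 4.
Column 6 now contains 4; hence r5c6 = 6.
4 is placed in row 6, which forces r6c4 = 6.
6 is placed in column 4; hence r1c4 = 5.
Row 1 already has 5, which forces r1c5 = 3.
Column 4 already has 5, so r2c4 = 3.
Column 5 now contains 3, leaving r2c5 = 5.
Cage g needs two cells with sum 9; hence r3c5 = 4.
6 is placed in column 6, which forces r3c6 = 5.
Cage d has sum 10, leaving r6c3 = 5.
Cage i's pair has sum 9; hence r2c3 = 6.
The 3 cells of cage c must have sum 11, so r4c1 = 5.
The 3 cells of cage e must have sum 15; hence r1c2 = 6.
Column 3 now contains 6, which forces r1c3 = 4.
Column 2 now contains 6, which forces r3c2 = 3.
4 is placed in column 3; hence r4c3 = 2.
Column 3 already has 2, so r5c3 = 3.
3 is placed in column 2, leaving r6c2 = 2.
2 is placed in row 6, which forces r6c5 = 1.
3 is placed in row 3, so r3c1 = 6.
Row 4 already has 2; hence r4c2 = 4.
Row 5 now contains 3, which forces r5c1 = 1.
Column 5 already has 1, so r5c5 = 2.
1 is placed in row 6, leaving r6c1 = 3.
Column 1 now contains 1, which forces r2c1 = 4.
Column 2 already has 4; hence r2c2 = 1.
Filled in: 2 6 4 5 3 1 / 4 1 6 3 5 2 / 6 3 1 2 4 5 / 5 4 2 1 6 3 / 1 5 3 4 2 6 / 3 2 5 6 1 4.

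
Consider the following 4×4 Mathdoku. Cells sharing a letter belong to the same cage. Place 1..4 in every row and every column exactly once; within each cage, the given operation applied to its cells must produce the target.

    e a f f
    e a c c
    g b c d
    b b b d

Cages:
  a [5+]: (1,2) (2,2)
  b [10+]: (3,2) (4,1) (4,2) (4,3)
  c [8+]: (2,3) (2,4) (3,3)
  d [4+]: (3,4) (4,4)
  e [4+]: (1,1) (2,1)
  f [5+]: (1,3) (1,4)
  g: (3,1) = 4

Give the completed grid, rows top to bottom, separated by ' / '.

Cage g is a single given cell; hence (3,1) = 4.
Column 1 needs a 2, and only (4,1) is open for it.
Row 3 needs a 2, and only (3,3) is open for it.
Cage c has sum 8, leaving (2,3) = 4.
The 3 cells of cage c must have sum 8, so (2,4) = 2.
Cage f's pair has sum 5, so (1,3) = 1.
Cage f's pair has sum 5, so (1,4) = 4.
Cage b has sum 10, which forces (4,2) = 4.
Column 3 now contains 1, so (4,3) = 3.
Row 4 already has 3, leaving (4,4) = 1.
1 is placed in row 1, which forces (1,1) = 3.
4 is placed in row 1; hence (1,2) = 2.
The two cells of cage e must have sum 4, leaving (2,1) = 1.
Cage a needs two cells with sum 5, leaving (2,2) = 3.
The 4 cells of cage b must have sum 10, which forces (3,2) = 1.
1 is placed in column 4, leaving (3,4) = 3.

3 2 1 4 / 1 3 4 2 / 4 1 2 3 / 2 4 3 1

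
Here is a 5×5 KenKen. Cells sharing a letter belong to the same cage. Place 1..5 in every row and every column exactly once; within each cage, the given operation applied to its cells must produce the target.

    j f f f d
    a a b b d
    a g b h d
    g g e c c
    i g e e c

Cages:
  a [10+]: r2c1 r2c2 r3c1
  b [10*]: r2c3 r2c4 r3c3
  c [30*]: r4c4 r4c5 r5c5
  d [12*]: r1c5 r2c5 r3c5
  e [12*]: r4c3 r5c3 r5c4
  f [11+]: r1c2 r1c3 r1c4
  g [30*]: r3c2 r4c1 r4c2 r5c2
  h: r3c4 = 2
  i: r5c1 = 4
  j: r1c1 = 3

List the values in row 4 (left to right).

Cage j is given, which forces r1c1 = 3.
Cage h is a single given cell; hence r3c4 = 2.
Cage i is given, leaving r5c1 = 4.
Cage b needs product 10; hence r2c3 = 2.
Cage e needs product 12, so r4c3 = 4.
Cage f needs sum 11; hence r1c2 = 2.
Column 3 now contains 4; hence r1c3 = 5.
Cage f has sum 11; hence r1c4 = 4.
Row 1 now contains 4; hence r1c5 = 1.
Cage a has sum 10, so r2c2 = 4.
4 is placed in row 2, which forces r2c5 = 3.
Column 3 already has 5, which forces r3c3 = 1.
Column 5 already has 3; hence r3c5 = 4.
1 is placed in column 3, which forces r5c3 = 3.
Row 5 now contains 3, which forces r5c4 = 1.
Cage a has sum 10, so r2c1 = 1.
Column 4 now contains 1; hence r2c4 = 5.
Row 3 already has 1; hence r3c1 = 5.
Cage g needs product 30, leaving r3c2 = 3.
Cage g needs product 30, leaving r4c1 = 2.
Cage g needs product 30; hence r4c2 = 1.
The 3 cells of cage c must have product 30, which forces r4c4 = 3.
Row 4 now contains 2, leaving r4c5 = 5.
1 is placed in row 5, which forces r5c2 = 5.
5 is placed in column 5; hence r5c5 = 2.
Filled in: 3 2 5 4 1 / 1 4 2 5 3 / 5 3 1 2 4 / 2 1 4 3 5 / 4 5 3 1 2.

2 1 4 3 5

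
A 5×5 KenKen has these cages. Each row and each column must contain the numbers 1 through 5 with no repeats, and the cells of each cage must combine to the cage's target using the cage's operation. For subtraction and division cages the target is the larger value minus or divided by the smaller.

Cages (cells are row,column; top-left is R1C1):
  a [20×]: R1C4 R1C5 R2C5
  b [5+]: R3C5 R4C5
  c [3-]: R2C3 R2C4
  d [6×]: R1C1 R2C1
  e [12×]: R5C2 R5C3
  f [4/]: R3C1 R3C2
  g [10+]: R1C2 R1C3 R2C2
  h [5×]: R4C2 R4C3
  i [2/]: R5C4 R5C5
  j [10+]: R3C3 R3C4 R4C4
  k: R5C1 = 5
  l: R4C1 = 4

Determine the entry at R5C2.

Cage l is given, which forces R4C1 = 4.
Cage k is a single given cell, which forces R5C1 = 5.
Column 1 now contains 4, which forces R3C1 = 1.
Cage f needs two cells with quotient 4, so R3C2 = 4.
4 is placed in column 2; hence R5C2 = 3.
Row 5 already has 3, which forces R5C3 = 4.
Cage g needs sum 10, leaving R1C3 = 3.
Row 1 already has 3, leaving R1C1 = 2.
2 is placed in row 1; hence R1C2 = 5.
Cage d's pair has product 6, which forces R2C1 = 3.
5 is placed in column 2, leaving R2C2 = 2.
5 is placed in column 2, so R4C2 = 1.
Row 4 already has 1, which forces R4C3 = 5.
Column 3 already has 5, which forces R2C3 = 1.
Cage c needs two cells with difference 3, leaving R2C4 = 4.
Cage a needs product 20, which forces R2C5 = 5.
Column 3 already has 5; hence R3C3 = 2.
Cage j has sum 10; hence R3C4 = 5.
2 is placed in row 3, so R3C5 = 3.
Cage j has sum 10, leaving R4C4 = 3.
3 is placed in column 5, which forces R4C5 = 2.
Column 5 already has 2, which forces R5C5 = 1.
Column 4 already has 4, leaving R1C4 = 1.
Column 5 now contains 1, which forces R1C5 = 4.
Row 5 now contains 1, so R5C4 = 2.
Completed grid: 2 5 3 1 4 / 3 2 1 4 5 / 1 4 2 5 3 / 4 1 5 3 2 / 5 3 4 2 1.

3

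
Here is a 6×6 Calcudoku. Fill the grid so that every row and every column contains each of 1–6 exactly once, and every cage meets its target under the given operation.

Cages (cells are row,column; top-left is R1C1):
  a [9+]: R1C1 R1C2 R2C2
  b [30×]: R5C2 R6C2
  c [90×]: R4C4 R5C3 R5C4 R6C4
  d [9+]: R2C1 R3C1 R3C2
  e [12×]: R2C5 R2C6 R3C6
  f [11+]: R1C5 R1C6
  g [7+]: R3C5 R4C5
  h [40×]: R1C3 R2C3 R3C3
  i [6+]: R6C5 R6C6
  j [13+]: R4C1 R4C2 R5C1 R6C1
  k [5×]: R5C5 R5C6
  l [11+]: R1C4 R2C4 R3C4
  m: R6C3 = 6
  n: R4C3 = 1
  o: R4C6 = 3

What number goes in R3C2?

Cage n is a single given cell, leaving R4C3 = 1.
O is a freebie; hence R4C6 = 3.
M is a freebie, so R6C3 = 6.
Cage b's pair has product 30, so R5C2 = 6.
6 is placed in row 6, so R6C2 = 5.
Row 5 needs a 4, and only R5C1 is open for it.
The only place for 2 in row 5 is R5C4.
The 4 cells of cage c must have product 90, leaving R4C4 = 5.
Cage c needs product 90; hence R5C3 = 3.
The 4 cells of cage c must have product 90; hence R6C4 = 3.
Cage j needs sum 13, leaving R4C1 = 6.
Cage j has sum 13, leaving R4C2 = 2.
Row 4 already has 2, leaving R4C5 = 4.
The 4 cells of cage j must have sum 13, so R6C1 = 1.
Column 5 already has 4, leaving R6C5 = 2.
Row 6 already has 2, leaving R6C6 = 4.
Cage g needs two cells with sum 7, which forces R3C5 = 3.
Cage d needs sum 9, leaving R2C1 = 3.
Cage a has sum 9, leaving R1C2 = 3.
In row 1, 1 can only go at R1C4, so R1C4 = 1.
In row 1, 4 can only go at R1C3, so R1C3 = 4.
Row 1 needs a 2, and only R1C1 is open for it.
Cage a has sum 9, which forces R2C2 = 4.
Row 2 already has 4, so R2C4 = 6.
Row 2 now contains 6, so R2C5 = 1.
1 is placed in row 2, which forces R2C6 = 2.
2 is placed in column 1; hence R3C1 = 5.
Cage d has sum 9, so R3C2 = 1.
Row 3 already has 5, which forces R3C3 = 2.
Column 4 now contains 6; hence R3C4 = 4.
Row 3 already has 1, so R3C6 = 6.
Column 5 now contains 1, which forces R5C5 = 5.
Row 5 already has 5, which forces R5C6 = 1.
Column 5 already has 5, which forces R1C5 = 6.
Column 6 now contains 6, leaving R1C6 = 5.
Row 2 already has 2; hence R2C3 = 5.
The full grid is 2 3 4 1 6 5 / 3 4 5 6 1 2 / 5 1 2 4 3 6 / 6 2 1 5 4 3 / 4 6 3 2 5 1 / 1 5 6 3 2 4.

1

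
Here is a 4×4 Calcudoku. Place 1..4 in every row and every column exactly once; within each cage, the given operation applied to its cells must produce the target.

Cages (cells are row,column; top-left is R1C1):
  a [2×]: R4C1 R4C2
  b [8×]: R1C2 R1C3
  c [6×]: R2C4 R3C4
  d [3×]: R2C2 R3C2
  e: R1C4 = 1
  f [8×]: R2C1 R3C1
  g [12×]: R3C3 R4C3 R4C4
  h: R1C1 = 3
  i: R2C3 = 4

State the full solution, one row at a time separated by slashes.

3 4 2 1 / 2 1 4 3 / 4 3 1 2 / 1 2 3 4

Cage h is given, which forces R1C1 = 3.
Cage e is given, so R1C4 = 1.
I is a freebie, so R2C3 = 4.
The two cells of cage b must have product 8, so R1C2 = 4.
Column 3 now contains 4, which forces R1C3 = 2.
Row 2 already has 4, so R2C1 = 2.
2 is placed in row 2, which forces R2C4 = 3.
Cage f needs two cells with product 8, leaving R3C1 = 4.
3 is placed in column 4; hence R3C4 = 2.
2 is placed in column 1; hence R4C1 = 1.
Row 4 now contains 1; hence R4C2 = 2.
Row 4 now contains 1; hence R4C3 = 3.
Column 4 now contains 2, leaving R4C4 = 4.
Row 2 now contains 3; hence R2C2 = 1.
Cage d's pair has product 3, which forces R3C2 = 3.
Column 3 now contains 3, leaving R3C3 = 1.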